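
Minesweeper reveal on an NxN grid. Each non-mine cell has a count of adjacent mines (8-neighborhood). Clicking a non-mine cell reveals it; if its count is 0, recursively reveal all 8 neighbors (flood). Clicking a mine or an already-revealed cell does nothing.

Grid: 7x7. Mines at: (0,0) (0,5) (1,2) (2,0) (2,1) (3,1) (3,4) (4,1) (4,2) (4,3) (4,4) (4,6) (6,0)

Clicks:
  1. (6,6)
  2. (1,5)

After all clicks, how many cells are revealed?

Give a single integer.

Answer: 13

Derivation:
Click 1 (6,6) count=0: revealed 12 new [(5,1) (5,2) (5,3) (5,4) (5,5) (5,6) (6,1) (6,2) (6,3) (6,4) (6,5) (6,6)] -> total=12
Click 2 (1,5) count=1: revealed 1 new [(1,5)] -> total=13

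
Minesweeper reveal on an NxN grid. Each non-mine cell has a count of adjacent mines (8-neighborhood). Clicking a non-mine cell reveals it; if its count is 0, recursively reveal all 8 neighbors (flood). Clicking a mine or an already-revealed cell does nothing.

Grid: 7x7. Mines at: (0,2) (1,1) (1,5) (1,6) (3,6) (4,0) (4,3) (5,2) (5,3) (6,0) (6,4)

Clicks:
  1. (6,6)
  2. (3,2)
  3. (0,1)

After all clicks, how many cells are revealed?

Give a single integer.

Click 1 (6,6) count=0: revealed 6 new [(4,5) (4,6) (5,5) (5,6) (6,5) (6,6)] -> total=6
Click 2 (3,2) count=1: revealed 1 new [(3,2)] -> total=7
Click 3 (0,1) count=2: revealed 1 new [(0,1)] -> total=8

Answer: 8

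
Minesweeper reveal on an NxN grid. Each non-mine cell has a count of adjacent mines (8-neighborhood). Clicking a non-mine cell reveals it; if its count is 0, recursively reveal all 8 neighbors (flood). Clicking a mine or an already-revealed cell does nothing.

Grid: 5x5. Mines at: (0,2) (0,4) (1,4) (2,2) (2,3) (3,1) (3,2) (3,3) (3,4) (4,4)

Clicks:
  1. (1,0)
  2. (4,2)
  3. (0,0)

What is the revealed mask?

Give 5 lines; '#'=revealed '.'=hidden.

Answer: ##...
##...
##...
.....
..#..

Derivation:
Click 1 (1,0) count=0: revealed 6 new [(0,0) (0,1) (1,0) (1,1) (2,0) (2,1)] -> total=6
Click 2 (4,2) count=3: revealed 1 new [(4,2)] -> total=7
Click 3 (0,0) count=0: revealed 0 new [(none)] -> total=7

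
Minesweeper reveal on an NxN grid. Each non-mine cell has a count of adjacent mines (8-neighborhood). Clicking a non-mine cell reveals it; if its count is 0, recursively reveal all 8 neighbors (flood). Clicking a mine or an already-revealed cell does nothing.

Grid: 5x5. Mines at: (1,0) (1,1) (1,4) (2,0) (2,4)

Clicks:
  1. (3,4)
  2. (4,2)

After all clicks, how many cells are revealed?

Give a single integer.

Click 1 (3,4) count=1: revealed 1 new [(3,4)] -> total=1
Click 2 (4,2) count=0: revealed 12 new [(2,1) (2,2) (2,3) (3,0) (3,1) (3,2) (3,3) (4,0) (4,1) (4,2) (4,3) (4,4)] -> total=13

Answer: 13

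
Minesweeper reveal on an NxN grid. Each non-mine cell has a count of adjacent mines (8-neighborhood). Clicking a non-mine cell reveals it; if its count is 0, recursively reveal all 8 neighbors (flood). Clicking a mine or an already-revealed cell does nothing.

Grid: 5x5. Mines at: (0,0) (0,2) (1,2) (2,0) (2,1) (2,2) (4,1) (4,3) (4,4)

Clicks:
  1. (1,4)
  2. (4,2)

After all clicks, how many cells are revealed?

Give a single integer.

Click 1 (1,4) count=0: revealed 8 new [(0,3) (0,4) (1,3) (1,4) (2,3) (2,4) (3,3) (3,4)] -> total=8
Click 2 (4,2) count=2: revealed 1 new [(4,2)] -> total=9

Answer: 9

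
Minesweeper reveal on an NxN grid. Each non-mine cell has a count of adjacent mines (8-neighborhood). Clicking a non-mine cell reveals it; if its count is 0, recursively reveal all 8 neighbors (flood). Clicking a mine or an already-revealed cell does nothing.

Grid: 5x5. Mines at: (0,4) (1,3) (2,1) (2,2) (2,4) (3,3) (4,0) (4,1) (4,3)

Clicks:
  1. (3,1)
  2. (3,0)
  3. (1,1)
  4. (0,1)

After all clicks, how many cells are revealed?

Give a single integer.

Answer: 8

Derivation:
Click 1 (3,1) count=4: revealed 1 new [(3,1)] -> total=1
Click 2 (3,0) count=3: revealed 1 new [(3,0)] -> total=2
Click 3 (1,1) count=2: revealed 1 new [(1,1)] -> total=3
Click 4 (0,1) count=0: revealed 5 new [(0,0) (0,1) (0,2) (1,0) (1,2)] -> total=8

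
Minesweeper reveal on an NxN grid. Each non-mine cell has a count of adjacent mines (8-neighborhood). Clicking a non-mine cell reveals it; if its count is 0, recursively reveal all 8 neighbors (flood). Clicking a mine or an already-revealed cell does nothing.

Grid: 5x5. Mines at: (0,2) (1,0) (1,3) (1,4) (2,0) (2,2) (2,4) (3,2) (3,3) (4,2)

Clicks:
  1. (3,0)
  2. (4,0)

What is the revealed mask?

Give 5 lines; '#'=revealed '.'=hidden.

Click 1 (3,0) count=1: revealed 1 new [(3,0)] -> total=1
Click 2 (4,0) count=0: revealed 3 new [(3,1) (4,0) (4,1)] -> total=4

Answer: .....
.....
.....
##...
##...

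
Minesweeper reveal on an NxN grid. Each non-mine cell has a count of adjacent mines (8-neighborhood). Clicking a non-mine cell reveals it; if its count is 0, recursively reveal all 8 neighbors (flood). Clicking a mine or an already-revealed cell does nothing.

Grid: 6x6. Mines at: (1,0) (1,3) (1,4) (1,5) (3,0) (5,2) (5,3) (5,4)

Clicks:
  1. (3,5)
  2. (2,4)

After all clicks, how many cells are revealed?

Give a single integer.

Click 1 (3,5) count=0: revealed 15 new [(2,1) (2,2) (2,3) (2,4) (2,5) (3,1) (3,2) (3,3) (3,4) (3,5) (4,1) (4,2) (4,3) (4,4) (4,5)] -> total=15
Click 2 (2,4) count=3: revealed 0 new [(none)] -> total=15

Answer: 15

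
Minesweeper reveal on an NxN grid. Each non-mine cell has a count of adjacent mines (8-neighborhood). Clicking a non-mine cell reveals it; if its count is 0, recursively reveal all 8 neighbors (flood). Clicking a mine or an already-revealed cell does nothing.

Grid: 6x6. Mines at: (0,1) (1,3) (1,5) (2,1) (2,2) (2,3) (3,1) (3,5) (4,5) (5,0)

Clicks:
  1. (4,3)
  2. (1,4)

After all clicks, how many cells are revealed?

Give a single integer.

Click 1 (4,3) count=0: revealed 11 new [(3,2) (3,3) (3,4) (4,1) (4,2) (4,3) (4,4) (5,1) (5,2) (5,3) (5,4)] -> total=11
Click 2 (1,4) count=3: revealed 1 new [(1,4)] -> total=12

Answer: 12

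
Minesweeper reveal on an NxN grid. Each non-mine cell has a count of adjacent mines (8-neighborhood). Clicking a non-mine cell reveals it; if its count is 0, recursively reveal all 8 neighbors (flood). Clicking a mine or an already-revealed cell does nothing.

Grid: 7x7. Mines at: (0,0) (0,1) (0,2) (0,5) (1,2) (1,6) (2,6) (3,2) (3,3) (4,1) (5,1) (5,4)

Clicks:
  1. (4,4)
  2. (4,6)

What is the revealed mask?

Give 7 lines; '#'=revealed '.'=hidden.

Click 1 (4,4) count=2: revealed 1 new [(4,4)] -> total=1
Click 2 (4,6) count=0: revealed 8 new [(3,5) (3,6) (4,5) (4,6) (5,5) (5,6) (6,5) (6,6)] -> total=9

Answer: .......
.......
.......
.....##
....###
.....##
.....##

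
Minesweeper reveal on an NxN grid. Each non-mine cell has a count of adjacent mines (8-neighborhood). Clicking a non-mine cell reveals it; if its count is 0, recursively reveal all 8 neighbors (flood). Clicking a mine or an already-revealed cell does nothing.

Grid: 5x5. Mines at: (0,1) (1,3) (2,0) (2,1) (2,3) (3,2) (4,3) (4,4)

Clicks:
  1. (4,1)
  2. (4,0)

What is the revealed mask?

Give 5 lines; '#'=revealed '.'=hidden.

Answer: .....
.....
.....
##...
##...

Derivation:
Click 1 (4,1) count=1: revealed 1 new [(4,1)] -> total=1
Click 2 (4,0) count=0: revealed 3 new [(3,0) (3,1) (4,0)] -> total=4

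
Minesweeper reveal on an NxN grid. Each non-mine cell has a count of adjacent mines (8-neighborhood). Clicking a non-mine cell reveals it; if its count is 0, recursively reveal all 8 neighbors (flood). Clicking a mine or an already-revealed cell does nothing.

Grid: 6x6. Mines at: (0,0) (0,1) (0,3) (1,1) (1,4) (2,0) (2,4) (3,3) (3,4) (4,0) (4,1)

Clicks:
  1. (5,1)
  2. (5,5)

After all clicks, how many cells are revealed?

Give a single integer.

Answer: 9

Derivation:
Click 1 (5,1) count=2: revealed 1 new [(5,1)] -> total=1
Click 2 (5,5) count=0: revealed 8 new [(4,2) (4,3) (4,4) (4,5) (5,2) (5,3) (5,4) (5,5)] -> total=9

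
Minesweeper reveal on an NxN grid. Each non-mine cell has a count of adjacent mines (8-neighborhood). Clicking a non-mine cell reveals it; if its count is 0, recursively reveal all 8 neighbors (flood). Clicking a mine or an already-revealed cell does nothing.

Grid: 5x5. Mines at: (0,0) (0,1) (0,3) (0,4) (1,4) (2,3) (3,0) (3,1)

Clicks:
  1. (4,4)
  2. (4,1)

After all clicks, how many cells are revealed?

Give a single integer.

Answer: 7

Derivation:
Click 1 (4,4) count=0: revealed 6 new [(3,2) (3,3) (3,4) (4,2) (4,3) (4,4)] -> total=6
Click 2 (4,1) count=2: revealed 1 new [(4,1)] -> total=7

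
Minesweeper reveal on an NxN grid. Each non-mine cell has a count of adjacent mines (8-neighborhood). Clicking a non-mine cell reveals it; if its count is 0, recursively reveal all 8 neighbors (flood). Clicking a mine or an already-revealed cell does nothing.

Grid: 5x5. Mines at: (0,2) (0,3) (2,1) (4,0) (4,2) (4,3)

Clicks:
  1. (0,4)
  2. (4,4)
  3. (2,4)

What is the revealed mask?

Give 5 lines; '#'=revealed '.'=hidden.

Answer: ....#
..###
..###
..###
....#

Derivation:
Click 1 (0,4) count=1: revealed 1 new [(0,4)] -> total=1
Click 2 (4,4) count=1: revealed 1 new [(4,4)] -> total=2
Click 3 (2,4) count=0: revealed 9 new [(1,2) (1,3) (1,4) (2,2) (2,3) (2,4) (3,2) (3,3) (3,4)] -> total=11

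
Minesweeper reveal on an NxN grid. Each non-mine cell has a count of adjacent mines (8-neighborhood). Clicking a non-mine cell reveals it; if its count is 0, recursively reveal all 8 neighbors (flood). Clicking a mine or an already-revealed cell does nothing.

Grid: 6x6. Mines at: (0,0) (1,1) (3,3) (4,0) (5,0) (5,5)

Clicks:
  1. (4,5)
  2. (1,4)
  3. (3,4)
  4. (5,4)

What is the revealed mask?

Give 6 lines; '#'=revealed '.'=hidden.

Answer: ..####
..####
..####
....##
....##
....#.

Derivation:
Click 1 (4,5) count=1: revealed 1 new [(4,5)] -> total=1
Click 2 (1,4) count=0: revealed 15 new [(0,2) (0,3) (0,4) (0,5) (1,2) (1,3) (1,4) (1,5) (2,2) (2,3) (2,4) (2,5) (3,4) (3,5) (4,4)] -> total=16
Click 3 (3,4) count=1: revealed 0 new [(none)] -> total=16
Click 4 (5,4) count=1: revealed 1 new [(5,4)] -> total=17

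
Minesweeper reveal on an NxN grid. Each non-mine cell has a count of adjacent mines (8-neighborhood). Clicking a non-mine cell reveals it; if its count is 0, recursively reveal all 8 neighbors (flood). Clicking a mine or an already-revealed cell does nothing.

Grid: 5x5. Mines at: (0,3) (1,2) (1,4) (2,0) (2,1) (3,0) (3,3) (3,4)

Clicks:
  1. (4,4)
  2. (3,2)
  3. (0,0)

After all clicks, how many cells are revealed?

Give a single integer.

Click 1 (4,4) count=2: revealed 1 new [(4,4)] -> total=1
Click 2 (3,2) count=2: revealed 1 new [(3,2)] -> total=2
Click 3 (0,0) count=0: revealed 4 new [(0,0) (0,1) (1,0) (1,1)] -> total=6

Answer: 6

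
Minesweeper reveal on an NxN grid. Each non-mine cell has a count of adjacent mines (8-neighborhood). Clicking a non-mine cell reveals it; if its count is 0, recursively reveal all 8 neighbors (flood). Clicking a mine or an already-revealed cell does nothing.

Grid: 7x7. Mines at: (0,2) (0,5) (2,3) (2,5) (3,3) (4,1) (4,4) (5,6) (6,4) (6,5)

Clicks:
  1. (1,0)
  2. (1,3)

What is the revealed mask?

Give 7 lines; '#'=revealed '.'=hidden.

Answer: ##.....
####...
###....
###....
.......
.......
.......

Derivation:
Click 1 (1,0) count=0: revealed 11 new [(0,0) (0,1) (1,0) (1,1) (1,2) (2,0) (2,1) (2,2) (3,0) (3,1) (3,2)] -> total=11
Click 2 (1,3) count=2: revealed 1 new [(1,3)] -> total=12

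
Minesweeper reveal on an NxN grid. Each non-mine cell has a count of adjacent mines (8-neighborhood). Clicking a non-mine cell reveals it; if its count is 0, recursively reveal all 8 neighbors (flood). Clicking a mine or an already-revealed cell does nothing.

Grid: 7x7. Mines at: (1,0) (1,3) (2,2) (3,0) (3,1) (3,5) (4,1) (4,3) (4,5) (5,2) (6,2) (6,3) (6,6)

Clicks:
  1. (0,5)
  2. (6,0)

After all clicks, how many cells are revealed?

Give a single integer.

Answer: 13

Derivation:
Click 1 (0,5) count=0: revealed 9 new [(0,4) (0,5) (0,6) (1,4) (1,5) (1,6) (2,4) (2,5) (2,6)] -> total=9
Click 2 (6,0) count=0: revealed 4 new [(5,0) (5,1) (6,0) (6,1)] -> total=13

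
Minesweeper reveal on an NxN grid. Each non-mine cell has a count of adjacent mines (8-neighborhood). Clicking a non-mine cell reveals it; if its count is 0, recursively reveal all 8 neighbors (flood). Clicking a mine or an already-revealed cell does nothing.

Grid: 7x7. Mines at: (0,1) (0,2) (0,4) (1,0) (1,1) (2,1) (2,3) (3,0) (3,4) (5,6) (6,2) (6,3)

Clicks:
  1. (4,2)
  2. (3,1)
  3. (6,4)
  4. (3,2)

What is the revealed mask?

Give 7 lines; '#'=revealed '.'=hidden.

Click 1 (4,2) count=0: revealed 9 new [(3,1) (3,2) (3,3) (4,1) (4,2) (4,3) (5,1) (5,2) (5,3)] -> total=9
Click 2 (3,1) count=2: revealed 0 new [(none)] -> total=9
Click 3 (6,4) count=1: revealed 1 new [(6,4)] -> total=10
Click 4 (3,2) count=2: revealed 0 new [(none)] -> total=10

Answer: .......
.......
.......
.###...
.###...
.###...
....#..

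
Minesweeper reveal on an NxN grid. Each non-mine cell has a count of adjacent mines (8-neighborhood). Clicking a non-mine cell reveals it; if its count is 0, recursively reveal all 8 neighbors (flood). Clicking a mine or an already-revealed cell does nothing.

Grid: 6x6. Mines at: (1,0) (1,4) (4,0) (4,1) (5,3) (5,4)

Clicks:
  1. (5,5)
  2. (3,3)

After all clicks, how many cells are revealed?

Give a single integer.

Answer: 21

Derivation:
Click 1 (5,5) count=1: revealed 1 new [(5,5)] -> total=1
Click 2 (3,3) count=0: revealed 20 new [(0,1) (0,2) (0,3) (1,1) (1,2) (1,3) (2,1) (2,2) (2,3) (2,4) (2,5) (3,1) (3,2) (3,3) (3,4) (3,5) (4,2) (4,3) (4,4) (4,5)] -> total=21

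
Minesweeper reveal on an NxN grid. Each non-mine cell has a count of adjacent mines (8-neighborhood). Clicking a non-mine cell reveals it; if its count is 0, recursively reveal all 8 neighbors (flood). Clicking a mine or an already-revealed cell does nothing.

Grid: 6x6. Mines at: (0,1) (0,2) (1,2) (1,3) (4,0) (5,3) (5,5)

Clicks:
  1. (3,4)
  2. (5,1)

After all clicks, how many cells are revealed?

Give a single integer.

Answer: 20

Derivation:
Click 1 (3,4) count=0: revealed 19 new [(0,4) (0,5) (1,4) (1,5) (2,1) (2,2) (2,3) (2,4) (2,5) (3,1) (3,2) (3,3) (3,4) (3,5) (4,1) (4,2) (4,3) (4,4) (4,5)] -> total=19
Click 2 (5,1) count=1: revealed 1 new [(5,1)] -> total=20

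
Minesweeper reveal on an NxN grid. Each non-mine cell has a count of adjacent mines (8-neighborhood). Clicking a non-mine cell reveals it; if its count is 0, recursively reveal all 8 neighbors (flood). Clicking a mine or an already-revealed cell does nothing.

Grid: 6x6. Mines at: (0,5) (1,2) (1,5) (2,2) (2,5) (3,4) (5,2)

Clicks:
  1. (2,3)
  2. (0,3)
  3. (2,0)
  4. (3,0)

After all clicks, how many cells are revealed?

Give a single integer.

Answer: 14

Derivation:
Click 1 (2,3) count=3: revealed 1 new [(2,3)] -> total=1
Click 2 (0,3) count=1: revealed 1 new [(0,3)] -> total=2
Click 3 (2,0) count=0: revealed 12 new [(0,0) (0,1) (1,0) (1,1) (2,0) (2,1) (3,0) (3,1) (4,0) (4,1) (5,0) (5,1)] -> total=14
Click 4 (3,0) count=0: revealed 0 new [(none)] -> total=14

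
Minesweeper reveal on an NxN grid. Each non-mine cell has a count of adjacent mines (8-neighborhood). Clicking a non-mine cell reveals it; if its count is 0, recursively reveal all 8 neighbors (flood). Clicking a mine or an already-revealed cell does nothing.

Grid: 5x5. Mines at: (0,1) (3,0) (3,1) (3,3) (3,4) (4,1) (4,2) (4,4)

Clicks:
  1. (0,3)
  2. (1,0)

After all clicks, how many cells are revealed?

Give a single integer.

Answer: 10

Derivation:
Click 1 (0,3) count=0: revealed 9 new [(0,2) (0,3) (0,4) (1,2) (1,3) (1,4) (2,2) (2,3) (2,4)] -> total=9
Click 2 (1,0) count=1: revealed 1 new [(1,0)] -> total=10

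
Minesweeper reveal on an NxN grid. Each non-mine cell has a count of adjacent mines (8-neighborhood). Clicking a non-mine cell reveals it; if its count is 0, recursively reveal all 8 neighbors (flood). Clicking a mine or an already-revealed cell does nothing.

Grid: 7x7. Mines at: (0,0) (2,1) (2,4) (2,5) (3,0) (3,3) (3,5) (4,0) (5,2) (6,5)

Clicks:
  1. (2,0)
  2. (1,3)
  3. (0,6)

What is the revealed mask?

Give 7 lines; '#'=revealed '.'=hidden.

Answer: .######
.######
#......
.......
.......
.......
.......

Derivation:
Click 1 (2,0) count=2: revealed 1 new [(2,0)] -> total=1
Click 2 (1,3) count=1: revealed 1 new [(1,3)] -> total=2
Click 3 (0,6) count=0: revealed 11 new [(0,1) (0,2) (0,3) (0,4) (0,5) (0,6) (1,1) (1,2) (1,4) (1,5) (1,6)] -> total=13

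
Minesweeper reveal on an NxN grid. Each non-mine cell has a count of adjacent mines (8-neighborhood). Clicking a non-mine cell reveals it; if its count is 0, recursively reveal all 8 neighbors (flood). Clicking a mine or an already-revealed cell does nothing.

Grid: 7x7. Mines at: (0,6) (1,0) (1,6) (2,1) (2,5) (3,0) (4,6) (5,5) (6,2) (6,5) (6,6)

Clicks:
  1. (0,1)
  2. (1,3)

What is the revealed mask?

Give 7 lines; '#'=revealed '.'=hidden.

Click 1 (0,1) count=1: revealed 1 new [(0,1)] -> total=1
Click 2 (1,3) count=0: revealed 24 new [(0,2) (0,3) (0,4) (0,5) (1,1) (1,2) (1,3) (1,4) (1,5) (2,2) (2,3) (2,4) (3,1) (3,2) (3,3) (3,4) (4,1) (4,2) (4,3) (4,4) (5,1) (5,2) (5,3) (5,4)] -> total=25

Answer: .#####.
.#####.
..###..
.####..
.####..
.####..
.......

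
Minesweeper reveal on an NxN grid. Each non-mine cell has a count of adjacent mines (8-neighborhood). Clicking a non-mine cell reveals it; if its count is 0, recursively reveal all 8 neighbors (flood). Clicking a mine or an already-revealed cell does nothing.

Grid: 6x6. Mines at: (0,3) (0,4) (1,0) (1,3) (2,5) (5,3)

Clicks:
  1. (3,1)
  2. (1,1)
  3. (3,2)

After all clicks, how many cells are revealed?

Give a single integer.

Answer: 19

Derivation:
Click 1 (3,1) count=0: revealed 18 new [(2,0) (2,1) (2,2) (2,3) (2,4) (3,0) (3,1) (3,2) (3,3) (3,4) (4,0) (4,1) (4,2) (4,3) (4,4) (5,0) (5,1) (5,2)] -> total=18
Click 2 (1,1) count=1: revealed 1 new [(1,1)] -> total=19
Click 3 (3,2) count=0: revealed 0 new [(none)] -> total=19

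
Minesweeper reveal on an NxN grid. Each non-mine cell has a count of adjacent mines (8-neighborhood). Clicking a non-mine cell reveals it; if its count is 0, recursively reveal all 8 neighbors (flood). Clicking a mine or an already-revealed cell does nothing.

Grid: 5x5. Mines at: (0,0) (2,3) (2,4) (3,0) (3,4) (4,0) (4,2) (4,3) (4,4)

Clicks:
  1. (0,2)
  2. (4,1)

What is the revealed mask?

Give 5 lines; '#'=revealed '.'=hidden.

Answer: .####
.####
.....
.....
.#...

Derivation:
Click 1 (0,2) count=0: revealed 8 new [(0,1) (0,2) (0,3) (0,4) (1,1) (1,2) (1,3) (1,4)] -> total=8
Click 2 (4,1) count=3: revealed 1 new [(4,1)] -> total=9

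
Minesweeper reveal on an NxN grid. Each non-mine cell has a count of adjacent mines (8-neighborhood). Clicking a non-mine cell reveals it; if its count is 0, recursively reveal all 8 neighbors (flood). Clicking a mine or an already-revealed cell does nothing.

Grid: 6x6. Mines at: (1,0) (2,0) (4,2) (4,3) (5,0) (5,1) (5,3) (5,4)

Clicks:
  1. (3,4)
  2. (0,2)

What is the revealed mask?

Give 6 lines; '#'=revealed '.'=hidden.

Click 1 (3,4) count=1: revealed 1 new [(3,4)] -> total=1
Click 2 (0,2) count=0: revealed 21 new [(0,1) (0,2) (0,3) (0,4) (0,5) (1,1) (1,2) (1,3) (1,4) (1,5) (2,1) (2,2) (2,3) (2,4) (2,5) (3,1) (3,2) (3,3) (3,5) (4,4) (4,5)] -> total=22

Answer: .#####
.#####
.#####
.#####
....##
......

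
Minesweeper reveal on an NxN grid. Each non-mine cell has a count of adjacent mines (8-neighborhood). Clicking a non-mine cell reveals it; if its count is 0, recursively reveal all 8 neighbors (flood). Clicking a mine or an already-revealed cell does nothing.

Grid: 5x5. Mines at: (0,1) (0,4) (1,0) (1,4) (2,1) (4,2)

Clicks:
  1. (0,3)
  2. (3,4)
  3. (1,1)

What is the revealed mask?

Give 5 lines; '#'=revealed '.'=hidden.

Answer: ...#.
.#...
...##
...##
...##

Derivation:
Click 1 (0,3) count=2: revealed 1 new [(0,3)] -> total=1
Click 2 (3,4) count=0: revealed 6 new [(2,3) (2,4) (3,3) (3,4) (4,3) (4,4)] -> total=7
Click 3 (1,1) count=3: revealed 1 new [(1,1)] -> total=8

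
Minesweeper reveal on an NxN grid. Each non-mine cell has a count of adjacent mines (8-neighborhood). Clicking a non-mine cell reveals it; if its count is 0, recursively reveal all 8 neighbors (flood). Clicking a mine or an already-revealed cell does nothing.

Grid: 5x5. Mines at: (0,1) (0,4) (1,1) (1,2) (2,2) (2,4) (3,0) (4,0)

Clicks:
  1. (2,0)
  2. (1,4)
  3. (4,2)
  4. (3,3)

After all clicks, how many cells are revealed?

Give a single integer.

Click 1 (2,0) count=2: revealed 1 new [(2,0)] -> total=1
Click 2 (1,4) count=2: revealed 1 new [(1,4)] -> total=2
Click 3 (4,2) count=0: revealed 8 new [(3,1) (3,2) (3,3) (3,4) (4,1) (4,2) (4,3) (4,4)] -> total=10
Click 4 (3,3) count=2: revealed 0 new [(none)] -> total=10

Answer: 10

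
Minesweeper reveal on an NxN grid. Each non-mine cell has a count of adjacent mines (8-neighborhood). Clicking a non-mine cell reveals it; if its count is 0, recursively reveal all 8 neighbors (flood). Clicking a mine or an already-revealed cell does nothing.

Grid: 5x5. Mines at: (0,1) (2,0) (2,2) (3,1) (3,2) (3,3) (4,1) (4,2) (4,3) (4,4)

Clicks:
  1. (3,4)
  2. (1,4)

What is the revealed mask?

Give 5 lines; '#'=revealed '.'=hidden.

Click 1 (3,4) count=3: revealed 1 new [(3,4)] -> total=1
Click 2 (1,4) count=0: revealed 8 new [(0,2) (0,3) (0,4) (1,2) (1,3) (1,4) (2,3) (2,4)] -> total=9

Answer: ..###
..###
...##
....#
.....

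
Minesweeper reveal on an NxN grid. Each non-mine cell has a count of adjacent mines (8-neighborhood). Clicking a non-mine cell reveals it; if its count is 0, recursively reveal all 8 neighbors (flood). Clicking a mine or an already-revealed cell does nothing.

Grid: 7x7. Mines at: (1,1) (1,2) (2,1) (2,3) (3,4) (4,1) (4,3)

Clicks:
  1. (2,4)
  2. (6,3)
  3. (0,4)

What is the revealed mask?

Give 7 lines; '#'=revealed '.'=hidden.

Click 1 (2,4) count=2: revealed 1 new [(2,4)] -> total=1
Click 2 (6,3) count=0: revealed 29 new [(0,3) (0,4) (0,5) (0,6) (1,3) (1,4) (1,5) (1,6) (2,5) (2,6) (3,5) (3,6) (4,4) (4,5) (4,6) (5,0) (5,1) (5,2) (5,3) (5,4) (5,5) (5,6) (6,0) (6,1) (6,2) (6,3) (6,4) (6,5) (6,6)] -> total=30
Click 3 (0,4) count=0: revealed 0 new [(none)] -> total=30

Answer: ...####
...####
....###
.....##
....###
#######
#######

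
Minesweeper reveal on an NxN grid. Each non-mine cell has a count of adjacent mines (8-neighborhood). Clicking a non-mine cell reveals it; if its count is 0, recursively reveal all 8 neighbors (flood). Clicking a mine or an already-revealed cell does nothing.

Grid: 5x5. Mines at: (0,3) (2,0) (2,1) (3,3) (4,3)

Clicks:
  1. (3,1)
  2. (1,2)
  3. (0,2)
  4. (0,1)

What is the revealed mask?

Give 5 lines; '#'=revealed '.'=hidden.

Answer: ###..
###..
.....
.#...
.....

Derivation:
Click 1 (3,1) count=2: revealed 1 new [(3,1)] -> total=1
Click 2 (1,2) count=2: revealed 1 new [(1,2)] -> total=2
Click 3 (0,2) count=1: revealed 1 new [(0,2)] -> total=3
Click 4 (0,1) count=0: revealed 4 new [(0,0) (0,1) (1,0) (1,1)] -> total=7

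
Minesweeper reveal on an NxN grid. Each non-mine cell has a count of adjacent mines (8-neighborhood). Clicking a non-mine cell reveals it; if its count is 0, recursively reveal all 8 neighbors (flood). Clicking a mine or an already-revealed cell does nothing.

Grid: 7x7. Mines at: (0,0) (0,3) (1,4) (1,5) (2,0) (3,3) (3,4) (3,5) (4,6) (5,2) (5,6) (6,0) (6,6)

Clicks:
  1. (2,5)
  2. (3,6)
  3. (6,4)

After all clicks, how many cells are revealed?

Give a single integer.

Click 1 (2,5) count=4: revealed 1 new [(2,5)] -> total=1
Click 2 (3,6) count=2: revealed 1 new [(3,6)] -> total=2
Click 3 (6,4) count=0: revealed 9 new [(4,3) (4,4) (4,5) (5,3) (5,4) (5,5) (6,3) (6,4) (6,5)] -> total=11

Answer: 11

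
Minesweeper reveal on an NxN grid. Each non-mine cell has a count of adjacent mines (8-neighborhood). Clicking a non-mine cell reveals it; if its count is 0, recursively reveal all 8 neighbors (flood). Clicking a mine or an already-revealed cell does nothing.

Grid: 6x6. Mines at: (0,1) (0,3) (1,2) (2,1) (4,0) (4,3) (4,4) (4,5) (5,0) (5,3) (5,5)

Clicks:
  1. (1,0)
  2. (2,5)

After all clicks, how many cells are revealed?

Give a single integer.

Answer: 12

Derivation:
Click 1 (1,0) count=2: revealed 1 new [(1,0)] -> total=1
Click 2 (2,5) count=0: revealed 11 new [(0,4) (0,5) (1,3) (1,4) (1,5) (2,3) (2,4) (2,5) (3,3) (3,4) (3,5)] -> total=12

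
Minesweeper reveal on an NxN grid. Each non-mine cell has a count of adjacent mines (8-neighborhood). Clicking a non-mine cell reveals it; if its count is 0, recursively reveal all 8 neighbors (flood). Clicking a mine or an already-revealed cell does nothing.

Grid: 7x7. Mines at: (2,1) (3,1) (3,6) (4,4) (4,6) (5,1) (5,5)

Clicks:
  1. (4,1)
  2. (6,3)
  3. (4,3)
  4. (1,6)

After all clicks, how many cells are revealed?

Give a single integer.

Click 1 (4,1) count=2: revealed 1 new [(4,1)] -> total=1
Click 2 (6,3) count=0: revealed 6 new [(5,2) (5,3) (5,4) (6,2) (6,3) (6,4)] -> total=7
Click 3 (4,3) count=1: revealed 1 new [(4,3)] -> total=8
Click 4 (1,6) count=0: revealed 23 new [(0,0) (0,1) (0,2) (0,3) (0,4) (0,5) (0,6) (1,0) (1,1) (1,2) (1,3) (1,4) (1,5) (1,6) (2,2) (2,3) (2,4) (2,5) (2,6) (3,2) (3,3) (3,4) (3,5)] -> total=31

Answer: 31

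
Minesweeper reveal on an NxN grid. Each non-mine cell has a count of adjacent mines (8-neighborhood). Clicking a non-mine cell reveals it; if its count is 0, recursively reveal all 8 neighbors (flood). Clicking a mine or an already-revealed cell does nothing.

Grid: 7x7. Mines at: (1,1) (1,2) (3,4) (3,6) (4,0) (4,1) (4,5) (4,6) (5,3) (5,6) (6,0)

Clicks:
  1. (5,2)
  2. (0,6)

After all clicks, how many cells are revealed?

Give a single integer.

Click 1 (5,2) count=2: revealed 1 new [(5,2)] -> total=1
Click 2 (0,6) count=0: revealed 12 new [(0,3) (0,4) (0,5) (0,6) (1,3) (1,4) (1,5) (1,6) (2,3) (2,4) (2,5) (2,6)] -> total=13

Answer: 13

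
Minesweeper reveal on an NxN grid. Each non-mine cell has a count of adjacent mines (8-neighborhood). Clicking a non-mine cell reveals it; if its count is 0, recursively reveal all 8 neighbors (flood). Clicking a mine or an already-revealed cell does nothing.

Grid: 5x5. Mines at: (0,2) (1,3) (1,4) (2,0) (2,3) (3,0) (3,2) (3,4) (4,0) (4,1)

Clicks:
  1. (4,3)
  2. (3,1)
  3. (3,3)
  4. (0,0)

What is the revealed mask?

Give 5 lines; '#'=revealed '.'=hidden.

Click 1 (4,3) count=2: revealed 1 new [(4,3)] -> total=1
Click 2 (3,1) count=5: revealed 1 new [(3,1)] -> total=2
Click 3 (3,3) count=3: revealed 1 new [(3,3)] -> total=3
Click 4 (0,0) count=0: revealed 4 new [(0,0) (0,1) (1,0) (1,1)] -> total=7

Answer: ##...
##...
.....
.#.#.
...#.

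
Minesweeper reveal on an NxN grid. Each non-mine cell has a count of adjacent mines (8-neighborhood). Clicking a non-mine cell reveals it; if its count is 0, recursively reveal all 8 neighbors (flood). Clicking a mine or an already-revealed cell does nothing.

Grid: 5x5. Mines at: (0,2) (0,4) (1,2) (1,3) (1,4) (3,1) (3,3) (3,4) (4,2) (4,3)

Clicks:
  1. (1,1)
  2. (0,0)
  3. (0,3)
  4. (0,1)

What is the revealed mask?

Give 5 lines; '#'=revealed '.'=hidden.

Answer: ##.#.
##...
##...
.....
.....

Derivation:
Click 1 (1,1) count=2: revealed 1 new [(1,1)] -> total=1
Click 2 (0,0) count=0: revealed 5 new [(0,0) (0,1) (1,0) (2,0) (2,1)] -> total=6
Click 3 (0,3) count=5: revealed 1 new [(0,3)] -> total=7
Click 4 (0,1) count=2: revealed 0 new [(none)] -> total=7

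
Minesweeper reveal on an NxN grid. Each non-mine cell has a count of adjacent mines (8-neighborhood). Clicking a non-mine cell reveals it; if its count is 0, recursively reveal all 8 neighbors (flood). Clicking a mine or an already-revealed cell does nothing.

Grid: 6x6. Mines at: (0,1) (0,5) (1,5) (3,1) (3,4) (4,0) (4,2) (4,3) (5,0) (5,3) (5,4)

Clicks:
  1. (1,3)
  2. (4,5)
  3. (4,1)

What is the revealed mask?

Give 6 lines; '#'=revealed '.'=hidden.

Click 1 (1,3) count=0: revealed 9 new [(0,2) (0,3) (0,4) (1,2) (1,3) (1,4) (2,2) (2,3) (2,4)] -> total=9
Click 2 (4,5) count=2: revealed 1 new [(4,5)] -> total=10
Click 3 (4,1) count=4: revealed 1 new [(4,1)] -> total=11

Answer: ..###.
..###.
..###.
......
.#...#
......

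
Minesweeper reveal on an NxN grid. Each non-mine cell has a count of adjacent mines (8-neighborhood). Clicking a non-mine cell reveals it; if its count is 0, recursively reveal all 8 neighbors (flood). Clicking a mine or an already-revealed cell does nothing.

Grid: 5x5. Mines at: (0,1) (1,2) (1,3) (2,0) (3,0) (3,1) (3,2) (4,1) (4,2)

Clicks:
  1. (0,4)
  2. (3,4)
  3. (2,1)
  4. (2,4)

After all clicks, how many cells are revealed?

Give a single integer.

Answer: 8

Derivation:
Click 1 (0,4) count=1: revealed 1 new [(0,4)] -> total=1
Click 2 (3,4) count=0: revealed 6 new [(2,3) (2,4) (3,3) (3,4) (4,3) (4,4)] -> total=7
Click 3 (2,1) count=5: revealed 1 new [(2,1)] -> total=8
Click 4 (2,4) count=1: revealed 0 new [(none)] -> total=8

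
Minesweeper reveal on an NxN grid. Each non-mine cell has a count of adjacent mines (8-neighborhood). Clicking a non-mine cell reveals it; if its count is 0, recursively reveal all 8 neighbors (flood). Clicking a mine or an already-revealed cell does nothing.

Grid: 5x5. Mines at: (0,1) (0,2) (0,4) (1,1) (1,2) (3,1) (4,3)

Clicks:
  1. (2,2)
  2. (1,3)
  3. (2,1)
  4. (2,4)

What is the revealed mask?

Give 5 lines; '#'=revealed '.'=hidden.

Answer: .....
...##
.####
...##
.....

Derivation:
Click 1 (2,2) count=3: revealed 1 new [(2,2)] -> total=1
Click 2 (1,3) count=3: revealed 1 new [(1,3)] -> total=2
Click 3 (2,1) count=3: revealed 1 new [(2,1)] -> total=3
Click 4 (2,4) count=0: revealed 5 new [(1,4) (2,3) (2,4) (3,3) (3,4)] -> total=8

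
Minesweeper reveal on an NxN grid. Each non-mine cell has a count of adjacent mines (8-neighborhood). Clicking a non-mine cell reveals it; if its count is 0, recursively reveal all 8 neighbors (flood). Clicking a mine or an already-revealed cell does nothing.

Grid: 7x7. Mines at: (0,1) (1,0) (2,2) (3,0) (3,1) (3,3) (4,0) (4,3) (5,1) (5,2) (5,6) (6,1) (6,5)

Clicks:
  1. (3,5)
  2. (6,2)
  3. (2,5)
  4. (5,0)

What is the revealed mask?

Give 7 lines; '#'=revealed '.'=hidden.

Answer: ..#####
..#####
...####
....###
....###
#......
..#....

Derivation:
Click 1 (3,5) count=0: revealed 20 new [(0,2) (0,3) (0,4) (0,5) (0,6) (1,2) (1,3) (1,4) (1,5) (1,6) (2,3) (2,4) (2,5) (2,6) (3,4) (3,5) (3,6) (4,4) (4,5) (4,6)] -> total=20
Click 2 (6,2) count=3: revealed 1 new [(6,2)] -> total=21
Click 3 (2,5) count=0: revealed 0 new [(none)] -> total=21
Click 4 (5,0) count=3: revealed 1 new [(5,0)] -> total=22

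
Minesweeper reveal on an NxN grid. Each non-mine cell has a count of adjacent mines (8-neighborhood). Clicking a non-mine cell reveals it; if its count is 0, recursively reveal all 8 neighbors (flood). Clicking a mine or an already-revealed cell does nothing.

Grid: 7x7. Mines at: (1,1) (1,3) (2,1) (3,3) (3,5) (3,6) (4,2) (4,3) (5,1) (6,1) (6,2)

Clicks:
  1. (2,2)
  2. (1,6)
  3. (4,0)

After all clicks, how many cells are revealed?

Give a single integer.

Answer: 11

Derivation:
Click 1 (2,2) count=4: revealed 1 new [(2,2)] -> total=1
Click 2 (1,6) count=0: revealed 9 new [(0,4) (0,5) (0,6) (1,4) (1,5) (1,6) (2,4) (2,5) (2,6)] -> total=10
Click 3 (4,0) count=1: revealed 1 new [(4,0)] -> total=11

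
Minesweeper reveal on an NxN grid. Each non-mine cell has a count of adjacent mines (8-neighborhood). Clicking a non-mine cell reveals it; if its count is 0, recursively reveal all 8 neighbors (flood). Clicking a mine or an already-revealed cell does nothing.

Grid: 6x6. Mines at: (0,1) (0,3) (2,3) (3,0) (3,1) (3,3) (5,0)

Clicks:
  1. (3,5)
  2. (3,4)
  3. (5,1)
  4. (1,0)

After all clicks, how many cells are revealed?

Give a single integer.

Answer: 19

Derivation:
Click 1 (3,5) count=0: revealed 18 new [(0,4) (0,5) (1,4) (1,5) (2,4) (2,5) (3,4) (3,5) (4,1) (4,2) (4,3) (4,4) (4,5) (5,1) (5,2) (5,3) (5,4) (5,5)] -> total=18
Click 2 (3,4) count=2: revealed 0 new [(none)] -> total=18
Click 3 (5,1) count=1: revealed 0 new [(none)] -> total=18
Click 4 (1,0) count=1: revealed 1 new [(1,0)] -> total=19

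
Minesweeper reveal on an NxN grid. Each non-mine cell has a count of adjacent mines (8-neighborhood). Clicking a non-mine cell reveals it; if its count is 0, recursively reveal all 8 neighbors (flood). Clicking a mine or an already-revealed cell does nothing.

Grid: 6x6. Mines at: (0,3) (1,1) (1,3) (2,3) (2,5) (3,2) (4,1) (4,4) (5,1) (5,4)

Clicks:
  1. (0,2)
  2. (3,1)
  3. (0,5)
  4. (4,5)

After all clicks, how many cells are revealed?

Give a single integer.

Click 1 (0,2) count=3: revealed 1 new [(0,2)] -> total=1
Click 2 (3,1) count=2: revealed 1 new [(3,1)] -> total=2
Click 3 (0,5) count=0: revealed 4 new [(0,4) (0,5) (1,4) (1,5)] -> total=6
Click 4 (4,5) count=2: revealed 1 new [(4,5)] -> total=7

Answer: 7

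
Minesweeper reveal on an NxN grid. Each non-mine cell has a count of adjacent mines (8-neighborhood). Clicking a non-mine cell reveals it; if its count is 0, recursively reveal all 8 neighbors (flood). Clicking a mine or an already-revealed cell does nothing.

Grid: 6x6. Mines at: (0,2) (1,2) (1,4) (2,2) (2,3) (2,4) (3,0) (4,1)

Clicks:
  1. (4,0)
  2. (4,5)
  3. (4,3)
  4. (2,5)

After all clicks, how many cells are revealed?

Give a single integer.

Click 1 (4,0) count=2: revealed 1 new [(4,0)] -> total=1
Click 2 (4,5) count=0: revealed 12 new [(3,2) (3,3) (3,4) (3,5) (4,2) (4,3) (4,4) (4,5) (5,2) (5,3) (5,4) (5,5)] -> total=13
Click 3 (4,3) count=0: revealed 0 new [(none)] -> total=13
Click 4 (2,5) count=2: revealed 1 new [(2,5)] -> total=14

Answer: 14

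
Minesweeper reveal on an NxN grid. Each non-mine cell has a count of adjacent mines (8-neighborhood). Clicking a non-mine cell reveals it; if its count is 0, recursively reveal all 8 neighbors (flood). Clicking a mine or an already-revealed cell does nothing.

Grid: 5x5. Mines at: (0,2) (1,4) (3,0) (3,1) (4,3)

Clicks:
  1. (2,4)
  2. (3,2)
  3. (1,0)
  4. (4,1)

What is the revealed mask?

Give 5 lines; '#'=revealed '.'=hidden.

Click 1 (2,4) count=1: revealed 1 new [(2,4)] -> total=1
Click 2 (3,2) count=2: revealed 1 new [(3,2)] -> total=2
Click 3 (1,0) count=0: revealed 6 new [(0,0) (0,1) (1,0) (1,1) (2,0) (2,1)] -> total=8
Click 4 (4,1) count=2: revealed 1 new [(4,1)] -> total=9

Answer: ##...
##...
##..#
..#..
.#...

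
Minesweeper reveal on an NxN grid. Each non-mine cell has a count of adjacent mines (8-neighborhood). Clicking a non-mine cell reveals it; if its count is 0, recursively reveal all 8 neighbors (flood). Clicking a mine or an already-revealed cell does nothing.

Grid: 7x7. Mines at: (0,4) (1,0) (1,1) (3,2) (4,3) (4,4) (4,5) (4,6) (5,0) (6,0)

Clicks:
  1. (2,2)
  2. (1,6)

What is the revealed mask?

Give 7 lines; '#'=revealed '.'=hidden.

Answer: .....##
...####
..#####
...####
.......
.......
.......

Derivation:
Click 1 (2,2) count=2: revealed 1 new [(2,2)] -> total=1
Click 2 (1,6) count=0: revealed 14 new [(0,5) (0,6) (1,3) (1,4) (1,5) (1,6) (2,3) (2,4) (2,5) (2,6) (3,3) (3,4) (3,5) (3,6)] -> total=15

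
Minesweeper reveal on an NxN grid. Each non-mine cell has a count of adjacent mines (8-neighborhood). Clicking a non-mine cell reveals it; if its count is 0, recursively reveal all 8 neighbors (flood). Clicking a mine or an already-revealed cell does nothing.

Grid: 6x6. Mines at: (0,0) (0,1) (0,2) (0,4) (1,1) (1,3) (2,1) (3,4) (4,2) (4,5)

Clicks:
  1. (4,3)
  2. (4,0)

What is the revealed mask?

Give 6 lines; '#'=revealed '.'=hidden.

Answer: ......
......
......
##....
##.#..
##....

Derivation:
Click 1 (4,3) count=2: revealed 1 new [(4,3)] -> total=1
Click 2 (4,0) count=0: revealed 6 new [(3,0) (3,1) (4,0) (4,1) (5,0) (5,1)] -> total=7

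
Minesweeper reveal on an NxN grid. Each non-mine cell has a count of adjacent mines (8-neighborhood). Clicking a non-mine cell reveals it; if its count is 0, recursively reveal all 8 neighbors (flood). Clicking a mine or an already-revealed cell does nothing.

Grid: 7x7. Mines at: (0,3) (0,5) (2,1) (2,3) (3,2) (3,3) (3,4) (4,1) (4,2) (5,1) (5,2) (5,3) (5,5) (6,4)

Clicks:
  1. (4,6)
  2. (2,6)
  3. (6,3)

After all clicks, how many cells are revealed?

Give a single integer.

Click 1 (4,6) count=1: revealed 1 new [(4,6)] -> total=1
Click 2 (2,6) count=0: revealed 7 new [(1,5) (1,6) (2,5) (2,6) (3,5) (3,6) (4,5)] -> total=8
Click 3 (6,3) count=3: revealed 1 new [(6,3)] -> total=9

Answer: 9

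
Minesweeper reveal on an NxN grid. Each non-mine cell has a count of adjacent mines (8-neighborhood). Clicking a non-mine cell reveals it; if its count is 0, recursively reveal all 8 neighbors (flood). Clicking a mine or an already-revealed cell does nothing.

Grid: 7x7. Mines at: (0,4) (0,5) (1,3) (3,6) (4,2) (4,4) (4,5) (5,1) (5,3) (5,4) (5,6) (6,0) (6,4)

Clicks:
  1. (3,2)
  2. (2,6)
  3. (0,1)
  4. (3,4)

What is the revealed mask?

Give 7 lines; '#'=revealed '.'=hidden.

Click 1 (3,2) count=1: revealed 1 new [(3,2)] -> total=1
Click 2 (2,6) count=1: revealed 1 new [(2,6)] -> total=2
Click 3 (0,1) count=0: revealed 13 new [(0,0) (0,1) (0,2) (1,0) (1,1) (1,2) (2,0) (2,1) (2,2) (3,0) (3,1) (4,0) (4,1)] -> total=15
Click 4 (3,4) count=2: revealed 1 new [(3,4)] -> total=16

Answer: ###....
###....
###...#
###.#..
##.....
.......
.......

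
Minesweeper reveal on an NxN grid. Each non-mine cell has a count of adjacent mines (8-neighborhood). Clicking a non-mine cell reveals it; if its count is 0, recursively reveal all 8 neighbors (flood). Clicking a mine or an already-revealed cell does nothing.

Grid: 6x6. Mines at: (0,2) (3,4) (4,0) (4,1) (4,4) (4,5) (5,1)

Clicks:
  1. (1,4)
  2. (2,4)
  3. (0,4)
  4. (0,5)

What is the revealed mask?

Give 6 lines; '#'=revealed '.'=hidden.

Answer: ...###
...###
...###
......
......
......

Derivation:
Click 1 (1,4) count=0: revealed 9 new [(0,3) (0,4) (0,5) (1,3) (1,4) (1,5) (2,3) (2,4) (2,5)] -> total=9
Click 2 (2,4) count=1: revealed 0 new [(none)] -> total=9
Click 3 (0,4) count=0: revealed 0 new [(none)] -> total=9
Click 4 (0,5) count=0: revealed 0 new [(none)] -> total=9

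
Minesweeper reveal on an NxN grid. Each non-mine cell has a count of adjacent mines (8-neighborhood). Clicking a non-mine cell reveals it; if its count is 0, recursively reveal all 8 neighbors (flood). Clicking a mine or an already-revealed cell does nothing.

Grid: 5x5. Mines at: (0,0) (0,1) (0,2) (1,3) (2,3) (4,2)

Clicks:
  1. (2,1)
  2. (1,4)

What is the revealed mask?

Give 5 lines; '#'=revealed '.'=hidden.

Answer: .....
###.#
###..
###..
##...

Derivation:
Click 1 (2,1) count=0: revealed 11 new [(1,0) (1,1) (1,2) (2,0) (2,1) (2,2) (3,0) (3,1) (3,2) (4,0) (4,1)] -> total=11
Click 2 (1,4) count=2: revealed 1 new [(1,4)] -> total=12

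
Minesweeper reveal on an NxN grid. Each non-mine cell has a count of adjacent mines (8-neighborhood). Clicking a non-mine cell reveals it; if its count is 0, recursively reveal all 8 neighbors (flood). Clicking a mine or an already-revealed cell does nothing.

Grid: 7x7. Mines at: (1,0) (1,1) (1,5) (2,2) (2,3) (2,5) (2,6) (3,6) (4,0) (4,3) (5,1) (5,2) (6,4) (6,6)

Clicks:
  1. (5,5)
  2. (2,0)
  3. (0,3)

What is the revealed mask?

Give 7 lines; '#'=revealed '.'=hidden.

Click 1 (5,5) count=2: revealed 1 new [(5,5)] -> total=1
Click 2 (2,0) count=2: revealed 1 new [(2,0)] -> total=2
Click 3 (0,3) count=0: revealed 6 new [(0,2) (0,3) (0,4) (1,2) (1,3) (1,4)] -> total=8

Answer: ..###..
..###..
#......
.......
.......
.....#.
.......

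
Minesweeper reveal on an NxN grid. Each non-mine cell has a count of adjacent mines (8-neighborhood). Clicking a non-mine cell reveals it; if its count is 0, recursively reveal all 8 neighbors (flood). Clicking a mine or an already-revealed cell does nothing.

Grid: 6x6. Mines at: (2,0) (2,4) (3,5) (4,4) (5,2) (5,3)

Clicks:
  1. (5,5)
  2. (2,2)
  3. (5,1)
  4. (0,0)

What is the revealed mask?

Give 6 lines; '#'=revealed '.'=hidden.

Answer: ######
######
.###..
.###..
.###..
.#...#

Derivation:
Click 1 (5,5) count=1: revealed 1 new [(5,5)] -> total=1
Click 2 (2,2) count=0: revealed 21 new [(0,0) (0,1) (0,2) (0,3) (0,4) (0,5) (1,0) (1,1) (1,2) (1,3) (1,4) (1,5) (2,1) (2,2) (2,3) (3,1) (3,2) (3,3) (4,1) (4,2) (4,3)] -> total=22
Click 3 (5,1) count=1: revealed 1 new [(5,1)] -> total=23
Click 4 (0,0) count=0: revealed 0 new [(none)] -> total=23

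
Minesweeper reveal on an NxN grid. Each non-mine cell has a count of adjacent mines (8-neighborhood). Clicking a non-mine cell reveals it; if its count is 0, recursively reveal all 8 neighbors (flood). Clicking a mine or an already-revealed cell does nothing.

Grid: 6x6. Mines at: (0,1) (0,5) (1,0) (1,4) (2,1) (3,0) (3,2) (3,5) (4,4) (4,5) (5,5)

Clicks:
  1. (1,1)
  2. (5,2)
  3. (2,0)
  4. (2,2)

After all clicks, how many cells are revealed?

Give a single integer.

Click 1 (1,1) count=3: revealed 1 new [(1,1)] -> total=1
Click 2 (5,2) count=0: revealed 8 new [(4,0) (4,1) (4,2) (4,3) (5,0) (5,1) (5,2) (5,3)] -> total=9
Click 3 (2,0) count=3: revealed 1 new [(2,0)] -> total=10
Click 4 (2,2) count=2: revealed 1 new [(2,2)] -> total=11

Answer: 11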